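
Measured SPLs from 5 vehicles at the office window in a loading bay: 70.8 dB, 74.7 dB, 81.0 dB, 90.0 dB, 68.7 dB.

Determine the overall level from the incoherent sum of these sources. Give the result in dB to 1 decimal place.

90.7 dB

Σ 10^(Lᵢ/10) = 1.175e+09.
L_total = 10·log₁₀(1.175e+09) = 90.7 dB.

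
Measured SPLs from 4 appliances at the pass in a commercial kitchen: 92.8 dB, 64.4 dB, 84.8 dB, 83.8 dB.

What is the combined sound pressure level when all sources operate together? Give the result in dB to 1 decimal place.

Σ 10^(Lᵢ/10) = 2.45e+09.
Back to dB: 10·log₁₀ Σ = 93.9 dB.

93.9 dB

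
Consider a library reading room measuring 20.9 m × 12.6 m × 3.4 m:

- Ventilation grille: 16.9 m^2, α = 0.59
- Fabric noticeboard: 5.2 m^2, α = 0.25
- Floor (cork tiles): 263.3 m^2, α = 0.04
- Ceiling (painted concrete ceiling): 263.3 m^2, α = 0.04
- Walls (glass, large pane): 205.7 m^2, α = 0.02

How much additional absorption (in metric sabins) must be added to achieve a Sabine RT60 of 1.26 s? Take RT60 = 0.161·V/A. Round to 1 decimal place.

Summing Sᵢαᵢ: 9.971 + 1.300 + 10.532 + 10.532 + 4.114 → A₁ = 36.449 sabins.
For T = 1.26 s, need A₂ = 0.161·V/T = 0.161·895.356/1.26 = 114.407 sabins.
ΔA = A₂ − A₁ = 114.407 − 36.449 = 78.0 sabins.

78.0 sabins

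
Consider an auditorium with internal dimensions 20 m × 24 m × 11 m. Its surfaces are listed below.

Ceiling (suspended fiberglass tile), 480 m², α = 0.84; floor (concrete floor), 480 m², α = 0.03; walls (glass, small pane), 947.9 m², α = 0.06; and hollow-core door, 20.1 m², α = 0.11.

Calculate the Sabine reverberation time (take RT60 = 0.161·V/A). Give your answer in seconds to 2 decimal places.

Equivalent absorption area: A = 480×0.84 + 480×0.03 + 947.9×0.06 + 20.1×0.11 = 476.685 m².
Room volume: 5280 m³.
T = 0.161 V/A = 0.161·5280/476.685 = 1.78 s.

1.78 s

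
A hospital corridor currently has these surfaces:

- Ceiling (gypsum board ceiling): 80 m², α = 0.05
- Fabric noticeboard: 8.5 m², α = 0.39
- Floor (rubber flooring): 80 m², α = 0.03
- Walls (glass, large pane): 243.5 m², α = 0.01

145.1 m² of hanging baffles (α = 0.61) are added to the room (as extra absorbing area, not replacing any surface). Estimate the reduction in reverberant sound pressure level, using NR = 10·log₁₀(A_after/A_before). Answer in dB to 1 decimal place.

Summing Sᵢαᵢ: 4.000 + 3.315 + 2.400 + 2.435 → A_before = 12.150 sabins.
Treatment contributes 145.1·0.61 = 88.511 sabins.
New total A_after = 100.661 sabins.
NR = 10·log₁₀(100.661/12.150) = 9.2 dB.

9.2 dB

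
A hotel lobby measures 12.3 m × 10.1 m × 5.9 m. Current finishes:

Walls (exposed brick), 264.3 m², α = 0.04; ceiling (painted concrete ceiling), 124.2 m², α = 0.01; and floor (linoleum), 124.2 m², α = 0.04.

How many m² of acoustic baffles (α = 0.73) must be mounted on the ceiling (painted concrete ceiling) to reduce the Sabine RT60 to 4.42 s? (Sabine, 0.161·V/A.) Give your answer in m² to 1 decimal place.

A₁ = Σ Sᵢαᵢ = 264.3·0.04 + 124.2·0.01 + 124.2·0.04 = 16.782 sabins.
V = 732.957 m³. Target absorption A₂ = 0.161 × 732.957 / 4.42 = 26.698 sabins.
Absorption to add: 26.698 − 16.782 = 9.916 sabins.
Each m² of panel replacing the ceiling (painted concrete ceiling) adds (0.73 − 0.01) = 0.72 sabins.
Area = ΔA/Δα = 9.916/0.72 = 13.8 m².

13.8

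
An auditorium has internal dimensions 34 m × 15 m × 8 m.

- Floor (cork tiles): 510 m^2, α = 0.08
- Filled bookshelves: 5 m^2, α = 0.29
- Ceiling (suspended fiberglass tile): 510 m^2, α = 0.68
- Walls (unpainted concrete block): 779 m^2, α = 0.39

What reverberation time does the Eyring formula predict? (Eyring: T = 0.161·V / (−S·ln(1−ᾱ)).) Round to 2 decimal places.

Total surface area S = 510 + 5 + 510 + 779 = 1804.0 m^2.
Σ(Sᵢαᵢ) = 510·0.08 + 5·0.29 + 510·0.68 + 779·0.39 = 692.860.
Mean coefficient ᾱ = A/S = 0.3841.
Eyring denominator: −S ln(1−ᾱ) = 874.346.
V = 34 × 15 × 8 = 4080 m³.
RT60 = 0.161 × 4080 / 874.346 = 0.75 s.

0.75 seconds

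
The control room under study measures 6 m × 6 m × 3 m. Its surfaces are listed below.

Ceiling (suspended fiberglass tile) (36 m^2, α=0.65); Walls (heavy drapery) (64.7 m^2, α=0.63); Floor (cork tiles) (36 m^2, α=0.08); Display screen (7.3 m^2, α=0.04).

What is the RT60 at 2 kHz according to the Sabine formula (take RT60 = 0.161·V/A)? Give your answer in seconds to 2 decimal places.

A = Σ Sᵢαᵢ = 36*0.65 + 64.7*0.63 + 36*0.08 + 7.3*0.04 = 67.333 sabins.
Room volume: 108 m³.
RT60 = 0.161 · V / A = 0.161 × 108 / 67.333 = 0.26 s.

0.26 s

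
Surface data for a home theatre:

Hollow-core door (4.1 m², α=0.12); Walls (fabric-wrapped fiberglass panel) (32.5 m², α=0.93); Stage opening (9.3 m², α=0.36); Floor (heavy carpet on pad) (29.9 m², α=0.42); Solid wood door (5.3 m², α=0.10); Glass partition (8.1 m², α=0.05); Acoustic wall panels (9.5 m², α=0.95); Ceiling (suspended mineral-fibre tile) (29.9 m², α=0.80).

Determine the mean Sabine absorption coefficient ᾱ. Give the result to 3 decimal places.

S = Σ Sᵢ = 4.1 + 32.5 + 9.3 + 29.9 + 5.3 + 8.1 + 9.5 + 29.9 = 128.6 m².
Weighted sum Σ Sα = 80.503.
ᾱ = A/S = 0.626.

0.626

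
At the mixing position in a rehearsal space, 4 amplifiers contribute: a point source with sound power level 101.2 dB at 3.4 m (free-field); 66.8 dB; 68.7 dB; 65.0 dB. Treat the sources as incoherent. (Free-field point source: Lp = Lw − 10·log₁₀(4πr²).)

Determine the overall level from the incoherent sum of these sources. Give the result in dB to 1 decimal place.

80.3 dB

Source at 3.4 m: Lp = 101.2 − 10·log₁₀(4π·3.4²) = 101.2 − 10·log₁₀(145.267) = 79.6 dB.
Sum in the linear (power) domain: Σ 10^(Lᵢ/10) = 10^(79.6/10) + 10^(66.8/10) + 10^(68.7/10) + 10^(65.0/10) = 1.066e+08.
Combined level = 10 log₁₀(1.066e+08) = 80.3 dB.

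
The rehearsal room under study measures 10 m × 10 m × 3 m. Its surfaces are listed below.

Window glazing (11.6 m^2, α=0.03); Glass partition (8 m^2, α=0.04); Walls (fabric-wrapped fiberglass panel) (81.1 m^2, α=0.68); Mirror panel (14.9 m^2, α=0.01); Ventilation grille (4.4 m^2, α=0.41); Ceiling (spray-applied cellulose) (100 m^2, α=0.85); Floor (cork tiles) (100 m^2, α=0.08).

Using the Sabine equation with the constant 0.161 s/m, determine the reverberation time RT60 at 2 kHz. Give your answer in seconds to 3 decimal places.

Equivalent absorption area: A = 11.6*0.03 + 8*0.04 + 81.1*0.68 + 14.9*0.01 + 4.4*0.41 + 100*0.85 + 100*0.08 = 150.769 m^2.
Room volume: 300 m³.
T = 0.161 V/A = 0.161·300/150.769 = 0.320 s.

0.320 s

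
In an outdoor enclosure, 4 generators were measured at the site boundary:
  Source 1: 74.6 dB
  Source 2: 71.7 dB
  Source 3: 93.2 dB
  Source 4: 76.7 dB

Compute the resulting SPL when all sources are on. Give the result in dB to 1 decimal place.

Σ 10^(Lᵢ/10) = 2.18e+09.
L_total = 10·log₁₀(2.18e+09) = 93.4 dB.

93.4 dB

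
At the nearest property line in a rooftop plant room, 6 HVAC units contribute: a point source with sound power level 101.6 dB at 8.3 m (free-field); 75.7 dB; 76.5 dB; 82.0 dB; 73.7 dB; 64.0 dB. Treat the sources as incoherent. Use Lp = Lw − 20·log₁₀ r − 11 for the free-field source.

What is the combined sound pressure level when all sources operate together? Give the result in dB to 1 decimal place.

84.5 dB

Source at 8.3 m: Lp = 101.6 − 20·log₁₀(8.3) − 11 = 72.2 dB.
Σ 10^(Lᵢ/10) = 2.829e+08.
L_total = 10·log₁₀(2.829e+08) = 84.5 dB.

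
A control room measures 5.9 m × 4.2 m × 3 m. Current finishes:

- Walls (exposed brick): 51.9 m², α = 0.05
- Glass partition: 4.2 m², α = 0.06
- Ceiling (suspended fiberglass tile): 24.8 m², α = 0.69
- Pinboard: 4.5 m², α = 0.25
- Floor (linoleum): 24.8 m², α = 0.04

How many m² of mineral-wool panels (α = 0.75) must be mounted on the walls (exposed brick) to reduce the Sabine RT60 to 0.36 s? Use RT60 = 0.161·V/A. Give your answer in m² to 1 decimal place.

A₁ = Σ Sᵢαᵢ = 51.9*0.05 + 4.2*0.06 + 24.8*0.69 + 4.5*0.25 + 24.8*0.04 = 22.076 sabins.
V = 74.34 m³. Target absorption A₂ = 0.161 × 74.34 / 0.36 = 33.247 sabins.
ΔA needed = 33.247 − 22.076 = 11.171 sabins.
Each m² of panel replacing the walls (exposed brick) adds (0.75 − 0.05) = 0.70 sabins.
Panel area = 11.171 / 0.70 = 16.0 m².

16.0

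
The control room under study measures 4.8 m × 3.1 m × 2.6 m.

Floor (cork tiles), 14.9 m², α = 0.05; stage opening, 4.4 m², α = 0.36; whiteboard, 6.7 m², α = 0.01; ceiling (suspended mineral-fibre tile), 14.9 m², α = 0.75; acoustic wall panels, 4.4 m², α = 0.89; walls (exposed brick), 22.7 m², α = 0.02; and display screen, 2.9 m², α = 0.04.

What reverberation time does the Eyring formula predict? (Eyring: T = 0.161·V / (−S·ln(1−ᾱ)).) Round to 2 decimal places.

Total surface area S = 14.9 + 4.4 + 6.7 + 14.9 + 4.4 + 22.7 + 2.9 = 70.9 m².
Σ(Sᵢαᵢ) = 14.9·0.05 + 4.4·0.36 + 6.7·0.01 + 14.9·0.75 + 4.4·0.89 + 22.7·0.02 + 2.9·0.04 = 18.057.
ᾱ = 18.057 / 70.9 = 0.2547.
Eyring denominator: −S ln(1−ᾱ) = 20.842.
V = 4.8 × 3.1 × 2.6 = 38.688 m³.
RT60 = 0.161 × 38.688 / 20.842 = 0.30 s.

0.30 s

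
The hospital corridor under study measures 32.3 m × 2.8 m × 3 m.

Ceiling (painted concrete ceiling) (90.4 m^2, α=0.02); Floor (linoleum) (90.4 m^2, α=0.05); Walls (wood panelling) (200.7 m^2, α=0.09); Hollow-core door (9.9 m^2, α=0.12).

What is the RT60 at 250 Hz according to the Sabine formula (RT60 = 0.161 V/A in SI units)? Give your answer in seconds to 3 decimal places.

Total absorption A = 90.4×0.02 + 90.4×0.05 + 200.7×0.09 + 9.9×0.12
  = 1.808 + 4.520 + 18.063 + 1.188 = 25.579 m^2 sabins.
Volume V = 32.3 × 2.8 × 3 = 271.32 m³.
Sabine: RT60 = 0.161 × 271.32 / 25.579 = 1.708 s.

1.708 seconds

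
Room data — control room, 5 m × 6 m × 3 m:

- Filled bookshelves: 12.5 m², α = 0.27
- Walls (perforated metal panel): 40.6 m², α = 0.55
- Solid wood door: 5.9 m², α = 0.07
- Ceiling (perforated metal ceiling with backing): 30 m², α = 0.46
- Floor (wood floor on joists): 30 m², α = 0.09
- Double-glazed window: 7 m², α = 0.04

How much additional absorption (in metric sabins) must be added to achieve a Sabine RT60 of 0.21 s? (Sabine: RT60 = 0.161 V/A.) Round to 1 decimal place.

26.1 sabins

Equivalent absorption area: A₁ = 12.5×0.27 + 40.6×0.55 + 5.9×0.07 + 30×0.46 + 30×0.09 + 7×0.04 = 42.898 m².
Target A₂ = 0.161·90/0.21 = 69.000 sabins (V = 90 m³).
Additional absorption ΔA = 69.000 − 42.898 = 26.1 sabins.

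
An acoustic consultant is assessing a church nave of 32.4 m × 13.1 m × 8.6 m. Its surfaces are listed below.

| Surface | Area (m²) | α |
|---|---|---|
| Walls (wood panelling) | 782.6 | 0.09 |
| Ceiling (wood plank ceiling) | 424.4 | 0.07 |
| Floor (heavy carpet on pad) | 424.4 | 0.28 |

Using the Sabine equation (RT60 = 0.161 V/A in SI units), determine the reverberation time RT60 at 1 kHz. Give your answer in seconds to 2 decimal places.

2.68 s

A = Σ Sᵢαᵢ = 782.6*0.09 + 424.4*0.07 + 424.4*0.28 = 218.974 sabins.
Room volume: 3650.184 m³.
Sabine: RT60 = 0.161 × 3650.184 / 218.974 = 2.68 s.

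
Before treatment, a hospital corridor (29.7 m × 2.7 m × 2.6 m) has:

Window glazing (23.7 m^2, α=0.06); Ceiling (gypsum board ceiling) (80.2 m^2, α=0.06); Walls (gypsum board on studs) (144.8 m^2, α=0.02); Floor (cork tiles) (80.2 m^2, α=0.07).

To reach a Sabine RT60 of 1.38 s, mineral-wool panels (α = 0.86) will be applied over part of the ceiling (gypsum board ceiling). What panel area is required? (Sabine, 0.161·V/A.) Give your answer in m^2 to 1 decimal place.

12.0

Summing Sᵢαᵢ: 1.422 + 4.812 + 2.896 + 5.614 → A₁ = 14.744 sabins.
Required A₂ = 0.161·208.494/1.38 = 24.324 sabins.
Absorption to add: 24.324 − 14.744 = 9.580 sabins.
Each m^2 of panel replacing the ceiling (gypsum board ceiling) adds (0.86 − 0.06) = 0.80 sabins.
Area = ΔA/Δα = 9.580/0.80 = 12.0 m^2.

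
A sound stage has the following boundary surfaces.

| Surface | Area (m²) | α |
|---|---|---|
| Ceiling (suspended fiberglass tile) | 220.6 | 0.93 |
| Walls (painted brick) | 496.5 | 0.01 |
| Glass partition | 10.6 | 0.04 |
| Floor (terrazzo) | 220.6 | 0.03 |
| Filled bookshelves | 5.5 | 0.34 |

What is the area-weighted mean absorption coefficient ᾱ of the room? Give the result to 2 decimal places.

0.23

Total surface area S = 953.8 m².
Weighted sum Σ Sα = 219.035.
ᾱ = 219.035 / 953.8 = 0.23.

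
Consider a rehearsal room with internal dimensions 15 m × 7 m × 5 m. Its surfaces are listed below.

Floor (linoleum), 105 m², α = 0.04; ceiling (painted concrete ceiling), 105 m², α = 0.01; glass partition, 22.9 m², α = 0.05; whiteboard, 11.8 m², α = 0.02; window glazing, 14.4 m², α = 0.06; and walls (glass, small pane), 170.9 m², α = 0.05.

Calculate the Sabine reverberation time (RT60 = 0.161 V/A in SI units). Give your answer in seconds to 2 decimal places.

Equivalent absorption area: A = 105×0.04 + 105×0.01 + 22.9×0.05 + 11.8×0.02 + 14.4×0.06 + 170.9×0.05 = 16.040 m².
Volume V = 15 × 7 × 5 = 525 m³.
T = 0.161 V/A = 0.161·525/16.040 = 5.27 s.

5.27 sec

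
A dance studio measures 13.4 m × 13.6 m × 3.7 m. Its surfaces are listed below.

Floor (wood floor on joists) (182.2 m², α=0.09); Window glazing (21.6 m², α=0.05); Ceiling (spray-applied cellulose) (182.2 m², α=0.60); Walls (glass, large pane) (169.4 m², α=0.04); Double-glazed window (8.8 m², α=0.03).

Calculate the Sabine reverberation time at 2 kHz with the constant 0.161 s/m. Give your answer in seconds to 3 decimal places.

Equivalent absorption area: A = 182.2*0.09 + 21.6*0.05 + 182.2*0.60 + 169.4*0.04 + 8.8*0.03 = 133.838 m².
V = 13.4·13.6·3.7 = 674.288 m³.
T = 0.161 V/A = 0.161·674.288/133.838 = 0.811 s.

0.811 s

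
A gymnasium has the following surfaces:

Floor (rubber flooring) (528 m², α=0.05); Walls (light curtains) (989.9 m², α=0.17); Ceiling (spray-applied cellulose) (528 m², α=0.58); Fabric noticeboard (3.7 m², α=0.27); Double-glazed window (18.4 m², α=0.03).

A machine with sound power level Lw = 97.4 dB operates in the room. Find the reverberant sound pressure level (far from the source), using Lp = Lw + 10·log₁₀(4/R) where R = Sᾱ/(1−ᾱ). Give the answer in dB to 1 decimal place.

75.2 dB

Σ(Sᵢαᵢ) = 528·0.05 + 989.9·0.17 + 528·0.58 + 3.7·0.27 + 18.4·0.03 = 502.474; total area S = 2068.0 m².
ᾱ = 0.2430, so room constant R = A/(1−ᾱ) = 663.770 m².
Lp = Lw + 10 log₁₀(4/R) = 97.4 -22.20 = 75.2 dB.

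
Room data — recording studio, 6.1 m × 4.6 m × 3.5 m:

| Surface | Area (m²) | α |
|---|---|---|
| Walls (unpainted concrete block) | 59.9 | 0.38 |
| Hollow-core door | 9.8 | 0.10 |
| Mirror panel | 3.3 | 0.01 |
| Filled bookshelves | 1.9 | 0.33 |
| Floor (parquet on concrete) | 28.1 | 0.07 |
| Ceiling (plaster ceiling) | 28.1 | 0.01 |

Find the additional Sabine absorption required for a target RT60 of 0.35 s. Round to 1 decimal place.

A₁ = Σ Sᵢαᵢ = 59.9*0.38 + 9.8*0.10 + 3.3*0.01 + 1.9*0.33 + 28.1*0.07 + 28.1*0.01 = 26.650 sabins.
V = 98.21 m³. Required absorption A₂ = 0.161 × 98.21 / 0.35 = 45.177 sabins.
ΔA = A₂ − A₁ = 45.177 − 26.650 = 18.5 sabins.

18.5 sabins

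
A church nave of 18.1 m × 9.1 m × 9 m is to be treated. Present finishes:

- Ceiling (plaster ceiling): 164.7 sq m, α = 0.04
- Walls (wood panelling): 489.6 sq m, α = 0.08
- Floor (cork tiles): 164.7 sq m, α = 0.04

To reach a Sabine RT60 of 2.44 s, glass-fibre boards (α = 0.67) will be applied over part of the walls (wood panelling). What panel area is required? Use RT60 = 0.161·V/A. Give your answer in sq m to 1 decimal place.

77.1

A₁ = Σ Sᵢαᵢ = 164.7·0.04 + 489.6·0.08 + 164.7·0.04 = 52.344 sabins.
V = 1482.39 m³. Target absorption A₂ = 0.161 × 1482.39 / 2.44 = 97.813 sabins.
ΔA needed = 97.813 − 52.344 = 45.469 sabins.
Each sq m of panel replacing the walls (wood panelling) adds (0.67 − 0.08) = 0.59 sabins.
Area = ΔA/Δα = 45.469/0.59 = 77.1 sq m.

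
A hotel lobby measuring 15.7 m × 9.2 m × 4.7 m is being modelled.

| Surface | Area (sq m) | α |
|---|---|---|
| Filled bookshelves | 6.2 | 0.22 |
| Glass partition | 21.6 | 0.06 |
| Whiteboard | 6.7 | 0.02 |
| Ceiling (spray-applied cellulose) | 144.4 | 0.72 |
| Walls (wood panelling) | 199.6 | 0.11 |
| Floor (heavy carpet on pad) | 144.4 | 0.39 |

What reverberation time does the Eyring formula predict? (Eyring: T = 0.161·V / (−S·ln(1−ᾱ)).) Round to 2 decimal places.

S = Σ Sᵢ = 522.9 sq m.
Absorption A = 6.2·0.22 + 21.6·0.06 + 6.7·0.02 + 144.4·0.72 + 199.6·0.11 + 144.4·0.39 = 185.034 sabins.
Mean coefficient ᾱ = A/S = 0.3539.
−S·ln(1−ᾱ) = −522.9 × ln(1 − 0.3539) = 228.403.
V = 15.7 × 9.2 × 4.7 = 678.868 m³.
RT60 = 0.161 × 678.868 / 228.403 = 0.48 s.

0.48 sec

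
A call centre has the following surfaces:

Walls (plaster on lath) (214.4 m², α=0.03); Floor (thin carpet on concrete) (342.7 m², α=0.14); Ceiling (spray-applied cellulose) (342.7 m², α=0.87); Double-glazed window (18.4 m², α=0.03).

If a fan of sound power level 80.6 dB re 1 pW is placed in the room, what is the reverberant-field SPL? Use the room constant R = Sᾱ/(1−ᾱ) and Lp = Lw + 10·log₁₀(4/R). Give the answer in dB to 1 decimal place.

A = 353.111 sabins; S = 918.2 m².
ᾱ = 353.111/918.2 = 0.3846; R = Sᾱ/(1−ᾱ) = 353.111/(1−0.3846) = 573.791 m².
Lp = Lw + 10 log₁₀(4/R) = 80.6 -21.57 = 59.0 dB.

59.0 dB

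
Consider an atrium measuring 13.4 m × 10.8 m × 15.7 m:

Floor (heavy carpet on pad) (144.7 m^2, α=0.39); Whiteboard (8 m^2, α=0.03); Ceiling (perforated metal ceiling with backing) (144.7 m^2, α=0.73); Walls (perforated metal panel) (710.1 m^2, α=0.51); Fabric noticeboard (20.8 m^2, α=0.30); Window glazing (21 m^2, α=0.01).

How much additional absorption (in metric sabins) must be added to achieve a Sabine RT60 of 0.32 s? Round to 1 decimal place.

612.2 sabins

Equivalent absorption area: A₁ = 144.7*0.39 + 8*0.03 + 144.7*0.73 + 710.1*0.51 + 20.8*0.30 + 21*0.01 = 530.905 m^2.
V = 2272.104 m³. Required absorption A₂ = 0.161 × 2272.104 / 0.32 = 1143.152 sabins.
Shortfall: 1143.152 − 530.905 = 612.2 sabins.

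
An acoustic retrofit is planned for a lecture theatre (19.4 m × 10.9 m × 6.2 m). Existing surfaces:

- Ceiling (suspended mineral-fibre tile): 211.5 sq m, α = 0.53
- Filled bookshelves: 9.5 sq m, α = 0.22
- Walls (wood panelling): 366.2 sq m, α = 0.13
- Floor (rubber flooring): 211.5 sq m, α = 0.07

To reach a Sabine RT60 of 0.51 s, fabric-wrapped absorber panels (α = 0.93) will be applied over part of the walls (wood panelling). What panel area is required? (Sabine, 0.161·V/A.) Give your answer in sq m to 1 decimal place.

A₁ = Σ Sᵢαᵢ = 211.5·0.53 + 9.5·0.22 + 366.2·0.13 + 211.5·0.07 = 176.596 sabins.
V = 1311.052 m³. Target absorption A₂ = 0.161 × 1311.052 / 0.51 = 413.881 sabins.
ΔA needed = 413.881 − 176.596 = 237.285 sabins.
Each sq m of panel replacing the walls (wood panelling) adds (0.93 − 0.13) = 0.80 sabins.
Area = ΔA/Δα = 237.285/0.80 = 296.6 sq m.

296.6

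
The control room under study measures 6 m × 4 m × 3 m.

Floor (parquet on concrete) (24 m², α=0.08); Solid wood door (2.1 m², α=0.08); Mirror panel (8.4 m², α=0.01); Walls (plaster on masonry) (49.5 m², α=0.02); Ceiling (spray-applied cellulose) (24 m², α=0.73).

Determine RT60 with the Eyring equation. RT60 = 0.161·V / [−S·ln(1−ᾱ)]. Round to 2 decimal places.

0.50 seconds

Total surface area S = 24 + 2.1 + 8.4 + 49.5 + 24 = 108.0 m².
Absorption A = 24×0.08 + 2.1×0.08 + 8.4×0.01 + 49.5×0.02 + 24×0.73 = 20.682 sabins.
ᾱ = 20.682 / 108.0 = 0.1915.
−S·ln(1−ᾱ) = −108.0 × ln(1 − 0.1915) = 22.958.
V = 6 × 4 × 3 = 72 m³.
RT60 = 0.161 × 72 / 22.958 = 0.50 s.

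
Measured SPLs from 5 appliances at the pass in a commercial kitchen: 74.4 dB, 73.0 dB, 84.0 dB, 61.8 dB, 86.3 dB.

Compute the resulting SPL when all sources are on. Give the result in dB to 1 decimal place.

Sum in the linear (power) domain: Σ 10^(Lᵢ/10) = 10^(74.4/10) + 10^(73.0/10) + 10^(84.0/10) + 10^(61.8/10) + 10^(86.3/10) = 7.268e+08.
L_total = 10·log₁₀(7.268e+08) = 88.6 dB.

88.6 dB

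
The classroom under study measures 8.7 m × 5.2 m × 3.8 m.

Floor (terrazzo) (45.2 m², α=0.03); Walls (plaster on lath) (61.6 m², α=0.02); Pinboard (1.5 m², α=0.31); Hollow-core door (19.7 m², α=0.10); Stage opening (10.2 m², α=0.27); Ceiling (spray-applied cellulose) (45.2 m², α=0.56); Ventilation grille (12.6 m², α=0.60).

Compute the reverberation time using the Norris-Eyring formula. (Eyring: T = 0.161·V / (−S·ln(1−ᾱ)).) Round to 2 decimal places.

S = Σ Sᵢ = 196.0 m².
Σ(Sᵢαᵢ) = 45.2×0.03 + 61.6×0.02 + 1.5×0.31 + 19.7×0.10 + 10.2×0.27 + 45.2×0.56 + 12.6×0.60 = 40.649.
Mean coefficient ᾱ = A/S = 0.2074.
−S·ln(1−ᾱ) = −196.0 × ln(1 − 0.2074) = 45.558.
V = 8.7 × 5.2 × 3.8 = 171.912 m³.
T = 0.161·V/[−S·ln(1−ᾱ)] = 0.161·171.912/45.558 = 0.61 s.

0.61 seconds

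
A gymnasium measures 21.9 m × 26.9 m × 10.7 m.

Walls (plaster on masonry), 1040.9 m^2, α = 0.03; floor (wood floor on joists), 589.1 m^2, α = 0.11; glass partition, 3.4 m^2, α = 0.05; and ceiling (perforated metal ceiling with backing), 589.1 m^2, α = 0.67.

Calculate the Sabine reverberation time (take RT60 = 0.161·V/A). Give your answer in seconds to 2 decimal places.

Summing Sᵢαᵢ: 31.227 + 64.801 + 0.170 + 394.697 → A = 490.895 sabins.
V = 21.9·26.9·10.7 = 6303.477 m³.
RT60 = 0.161 · V / A = 0.161 × 6303.477 / 490.895 = 2.07 s.

2.07 s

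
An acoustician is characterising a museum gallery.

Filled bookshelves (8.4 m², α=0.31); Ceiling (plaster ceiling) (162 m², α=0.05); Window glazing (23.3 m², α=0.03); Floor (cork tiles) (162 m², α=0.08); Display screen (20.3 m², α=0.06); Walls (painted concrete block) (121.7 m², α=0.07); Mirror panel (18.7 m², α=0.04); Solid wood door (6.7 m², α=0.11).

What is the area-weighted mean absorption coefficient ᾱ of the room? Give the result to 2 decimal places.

Total surface area S = 523.1 m².
A = 8.4×0.31 + 162×0.05 + 23.3×0.03 + 162×0.08 + 20.3×0.06 + 121.7×0.07 + 18.7×0.04 + 6.7×0.11 = 35.585 sabins.
ᾱ = A/S = 0.07.

0.07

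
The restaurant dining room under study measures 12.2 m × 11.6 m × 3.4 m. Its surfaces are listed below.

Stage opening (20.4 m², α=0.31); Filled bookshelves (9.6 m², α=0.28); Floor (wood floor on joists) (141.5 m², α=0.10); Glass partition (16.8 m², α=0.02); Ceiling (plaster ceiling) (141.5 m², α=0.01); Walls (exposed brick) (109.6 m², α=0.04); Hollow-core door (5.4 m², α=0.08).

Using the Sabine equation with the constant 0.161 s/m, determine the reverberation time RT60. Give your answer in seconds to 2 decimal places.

2.61 s

Equivalent absorption area: A = 20.4×0.31 + 9.6×0.28 + 141.5×0.10 + 16.8×0.02 + 141.5×0.01 + 109.6×0.04 + 5.4×0.08 = 29.729 m².
V = 12.2·11.6·3.4 = 481.168 m³.
RT60 = 0.161 · V / A = 0.161 × 481.168 / 29.729 = 2.61 s.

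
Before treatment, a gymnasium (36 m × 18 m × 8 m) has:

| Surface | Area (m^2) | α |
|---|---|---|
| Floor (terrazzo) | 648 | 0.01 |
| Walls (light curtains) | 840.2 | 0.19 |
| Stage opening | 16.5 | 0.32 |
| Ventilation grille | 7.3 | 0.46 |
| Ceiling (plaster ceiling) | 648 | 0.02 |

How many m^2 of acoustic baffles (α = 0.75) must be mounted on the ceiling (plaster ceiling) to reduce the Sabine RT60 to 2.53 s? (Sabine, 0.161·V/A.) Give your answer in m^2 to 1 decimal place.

194.8

A₁ = Σ Sᵢαᵢ = 648·0.01 + 840.2·0.19 + 16.5·0.32 + 7.3·0.46 + 648·0.02 = 187.716 sabins.
Required A₂ = 0.161·5184/2.53 = 329.891 sabins.
Absorption to add: 329.891 − 187.716 = 142.175 sabins.
Net gain per m^2: Δα = 0.75 − 0.02 = 0.73.
Panel area = 142.175 / 0.73 = 194.8 m^2.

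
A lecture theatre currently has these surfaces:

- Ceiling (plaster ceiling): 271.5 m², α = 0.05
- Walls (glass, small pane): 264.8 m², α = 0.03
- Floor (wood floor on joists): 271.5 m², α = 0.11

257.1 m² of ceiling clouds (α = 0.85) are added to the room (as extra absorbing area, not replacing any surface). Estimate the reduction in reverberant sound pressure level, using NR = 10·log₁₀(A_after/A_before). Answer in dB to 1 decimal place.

Total absorption A_before = 271.5*0.05 + 264.8*0.03 + 271.5*0.11
  = 13.575 + 7.944 + 29.865 = 51.384 m² sabins.
Added absorption = 257.1 × 0.85 = 218.535 sabins.
A_after = 51.384 + 218.535 = 269.919 sabins.
NR = 10·log₁₀(269.919/51.384) = 7.2 dB.

7.2 dB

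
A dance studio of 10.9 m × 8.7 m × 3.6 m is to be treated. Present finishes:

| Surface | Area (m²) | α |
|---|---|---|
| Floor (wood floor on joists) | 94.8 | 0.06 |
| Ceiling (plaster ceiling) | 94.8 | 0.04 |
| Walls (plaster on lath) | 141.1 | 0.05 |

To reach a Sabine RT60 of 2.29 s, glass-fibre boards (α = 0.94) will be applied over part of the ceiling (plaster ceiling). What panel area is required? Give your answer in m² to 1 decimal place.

8.3

Summing Sᵢαᵢ: 5.688 + 3.792 + 7.055 → A₁ = 16.535 sabins.
V = 341.388 m³. Target absorption A₂ = 0.161 × 341.388 / 2.29 = 24.002 sabins.
ΔA needed = 24.002 − 16.535 = 7.467 sabins.
Each m² of panel replacing the ceiling (plaster ceiling) adds (0.94 − 0.04) = 0.90 sabins.
Panel area = 7.467 / 0.90 = 8.3 m².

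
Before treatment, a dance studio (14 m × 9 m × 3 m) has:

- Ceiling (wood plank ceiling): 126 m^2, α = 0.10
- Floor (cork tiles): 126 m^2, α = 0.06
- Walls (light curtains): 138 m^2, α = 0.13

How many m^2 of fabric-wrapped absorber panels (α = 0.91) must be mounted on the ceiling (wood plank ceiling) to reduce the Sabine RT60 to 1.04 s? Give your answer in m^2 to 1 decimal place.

25.2

A₁ = Σ Sᵢαᵢ = 126·0.10 + 126·0.06 + 138·0.13 = 38.100 sabins.
Required A₂ = 0.161·378/1.04 = 58.517 sabins.
Absorption to add: 58.517 − 38.100 = 20.417 sabins.
Net gain per m^2: Δα = 0.91 − 0.10 = 0.81.
Panel area = 20.417 / 0.81 = 25.2 m^2.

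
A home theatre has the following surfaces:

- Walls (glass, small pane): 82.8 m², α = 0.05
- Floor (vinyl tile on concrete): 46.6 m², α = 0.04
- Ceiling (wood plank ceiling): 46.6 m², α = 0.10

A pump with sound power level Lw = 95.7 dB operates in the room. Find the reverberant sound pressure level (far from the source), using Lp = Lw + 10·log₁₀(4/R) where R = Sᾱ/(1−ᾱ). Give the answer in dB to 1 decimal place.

91.2 dB

A = 10.664 sabins; S = 176.0 m².
ᾱ = 10.664/176.0 = 0.0606; R = Sᾱ/(1−ᾱ) = 10.664/(1−0.0606) = 11.352 m².
Lp = Lw + 10 log₁₀(4/R) = 95.7 -4.53 = 91.2 dB.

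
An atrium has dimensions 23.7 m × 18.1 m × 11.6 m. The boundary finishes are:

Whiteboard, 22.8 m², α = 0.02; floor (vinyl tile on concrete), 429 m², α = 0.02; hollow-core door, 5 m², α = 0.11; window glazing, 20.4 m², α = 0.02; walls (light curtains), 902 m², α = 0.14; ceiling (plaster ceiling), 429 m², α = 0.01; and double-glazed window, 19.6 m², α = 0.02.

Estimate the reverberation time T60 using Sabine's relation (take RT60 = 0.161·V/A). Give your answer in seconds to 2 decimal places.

A = Σ Sᵢαᵢ = 22.8·0.02 + 429·0.02 + 5·0.11 + 20.4·0.02 + 902·0.14 + 429·0.01 + 19.6·0.02 = 140.956 sabins.
Room volume: 4976.052 m³.
RT60 = 0.161 · V / A = 0.161 × 4976.052 / 140.956 = 5.68 s.

5.68 sec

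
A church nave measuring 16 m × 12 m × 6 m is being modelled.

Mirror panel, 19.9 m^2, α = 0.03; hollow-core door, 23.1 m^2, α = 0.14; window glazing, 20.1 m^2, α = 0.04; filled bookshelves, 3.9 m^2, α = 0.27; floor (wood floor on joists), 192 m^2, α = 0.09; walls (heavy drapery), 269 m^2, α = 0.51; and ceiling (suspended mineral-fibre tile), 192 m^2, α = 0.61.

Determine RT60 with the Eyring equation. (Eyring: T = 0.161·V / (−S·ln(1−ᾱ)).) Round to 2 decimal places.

0.53 s

S = Σ Sᵢ = 720.0 m^2.
Absorption A = 19.9·0.03 + 23.1·0.14 + 20.1·0.04 + 3.9·0.27 + 192·0.09 + 269·0.51 + 192·0.61 = 277.278 sabins.
ᾱ = 277.278 / 720.0 = 0.3851.
Eyring denominator: −S ln(1−ᾱ) = 350.133.
V = 16 × 12 × 6 = 1152 m³.
RT60 = 0.161 × 1152 / 350.133 = 0.53 s.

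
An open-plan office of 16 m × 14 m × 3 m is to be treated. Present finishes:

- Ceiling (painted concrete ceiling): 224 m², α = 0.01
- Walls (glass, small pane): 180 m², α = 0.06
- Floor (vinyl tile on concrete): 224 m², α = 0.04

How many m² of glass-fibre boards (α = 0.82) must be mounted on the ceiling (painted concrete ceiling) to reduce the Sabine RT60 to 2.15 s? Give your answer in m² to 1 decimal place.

35.0

Total absorption A₁ = 224·0.01 + 180·0.06 + 224·0.04
  = 2.240 + 10.800 + 8.960 = 22.000 m² sabins.
Required A₂ = 0.161·672/2.15 = 50.322 sabins.
Absorption to add: 50.322 − 22.000 = 28.322 sabins.
Each m² of panel replacing the ceiling (painted concrete ceiling) adds (0.82 − 0.01) = 0.81 sabins.
Panel area = 28.322 / 0.81 = 35.0 m².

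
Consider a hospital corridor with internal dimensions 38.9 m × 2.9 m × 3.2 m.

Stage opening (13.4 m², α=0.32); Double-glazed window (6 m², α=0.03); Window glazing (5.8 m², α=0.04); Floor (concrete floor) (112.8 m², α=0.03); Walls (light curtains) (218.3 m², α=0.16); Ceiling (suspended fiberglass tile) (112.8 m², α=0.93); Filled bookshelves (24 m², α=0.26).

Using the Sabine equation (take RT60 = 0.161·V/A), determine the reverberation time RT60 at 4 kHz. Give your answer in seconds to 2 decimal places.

0.38 s

A = Σ Sᵢαᵢ = 13.4*0.32 + 6*0.03 + 5.8*0.04 + 112.8*0.03 + 218.3*0.16 + 112.8*0.93 + 24*0.26 = 154.156 sabins.
Volume V = 38.9 × 2.9 × 3.2 = 360.992 m³.
T = 0.161 V/A = 0.161·360.992/154.156 = 0.38 s.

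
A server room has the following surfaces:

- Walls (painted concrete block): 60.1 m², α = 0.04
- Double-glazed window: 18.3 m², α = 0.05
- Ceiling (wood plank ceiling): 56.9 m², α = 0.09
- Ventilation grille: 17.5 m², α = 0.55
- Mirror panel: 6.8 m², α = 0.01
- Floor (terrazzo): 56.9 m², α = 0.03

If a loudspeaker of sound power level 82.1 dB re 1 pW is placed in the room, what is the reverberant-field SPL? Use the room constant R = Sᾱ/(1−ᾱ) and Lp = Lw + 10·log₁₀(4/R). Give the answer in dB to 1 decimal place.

Σ(Sᵢαᵢ) = 60.1×0.04 + 18.3×0.05 + 56.9×0.09 + 17.5×0.55 + 6.8×0.01 + 56.9×0.03 = 19.840; total area S = 216.5 m².
ᾱ = 19.840/216.5 = 0.0916; R = Sᾱ/(1−ᾱ) = 19.840/(1−0.0916) = 21.841 m².
Lp = Lw + 10 log₁₀(4/R) = 82.1 -7.37 = 74.7 dB.

74.7 dB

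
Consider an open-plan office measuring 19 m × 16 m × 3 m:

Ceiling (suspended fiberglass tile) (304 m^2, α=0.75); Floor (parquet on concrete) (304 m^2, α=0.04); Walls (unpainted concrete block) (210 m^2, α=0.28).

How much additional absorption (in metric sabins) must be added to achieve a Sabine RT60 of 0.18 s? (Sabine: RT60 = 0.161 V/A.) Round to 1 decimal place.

516.8 sabins

Total absorption A₁ = 304×0.75 + 304×0.04 + 210×0.28
  = 228.000 + 12.160 + 58.800 = 298.960 m^2 sabins.
Target A₂ = 0.161·912/0.18 = 815.733 sabins (V = 912 m³).
Additional absorption ΔA = 815.733 − 298.960 = 516.8 sabins.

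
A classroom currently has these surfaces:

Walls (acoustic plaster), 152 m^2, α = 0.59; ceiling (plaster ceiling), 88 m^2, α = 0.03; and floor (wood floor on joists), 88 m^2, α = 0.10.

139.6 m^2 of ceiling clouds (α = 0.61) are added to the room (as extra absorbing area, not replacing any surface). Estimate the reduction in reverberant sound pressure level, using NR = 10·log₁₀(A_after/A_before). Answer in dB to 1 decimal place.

Total absorption A_before = 152*0.59 + 88*0.03 + 88*0.10
  = 89.680 + 2.640 + 8.800 = 101.120 m^2 sabins.
Added absorption = 139.6 × 0.61 = 85.156 sabins.
A_after = 101.120 + 85.156 = 186.276 sabins.
Reduction = 10 log₁₀(A_after/A_before) = 10 log₁₀(1.8421) = 2.7 dB.

2.7 dB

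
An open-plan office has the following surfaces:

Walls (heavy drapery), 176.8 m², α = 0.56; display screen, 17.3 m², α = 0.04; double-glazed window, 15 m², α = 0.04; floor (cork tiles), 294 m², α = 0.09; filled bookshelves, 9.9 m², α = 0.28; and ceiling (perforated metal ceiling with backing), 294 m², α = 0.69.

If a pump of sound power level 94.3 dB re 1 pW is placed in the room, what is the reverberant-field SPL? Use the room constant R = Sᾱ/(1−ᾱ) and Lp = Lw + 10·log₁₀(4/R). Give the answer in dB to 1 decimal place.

72.8 dB

A = 332.392 sabins; S = 807.0 m².
ᾱ = 0.4119, so room constant R = A/(1−ᾱ) = 565.196 m².
Lp = 94.3 + 10·log₁₀(4/565.196) = 94.3 + (-21.50) = 72.8 dB.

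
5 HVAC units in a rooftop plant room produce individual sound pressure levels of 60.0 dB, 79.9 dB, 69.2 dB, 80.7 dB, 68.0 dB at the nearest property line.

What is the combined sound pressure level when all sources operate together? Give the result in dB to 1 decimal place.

Sum in the linear (power) domain: Σ 10^(Lᵢ/10) = 10^(60.0/10) + 10^(79.9/10) + 10^(69.2/10) + 10^(80.7/10) + 10^(68.0/10) = 2.308e+08.
Back to dB: 10·log₁₀ Σ = 83.6 dB.

83.6 dB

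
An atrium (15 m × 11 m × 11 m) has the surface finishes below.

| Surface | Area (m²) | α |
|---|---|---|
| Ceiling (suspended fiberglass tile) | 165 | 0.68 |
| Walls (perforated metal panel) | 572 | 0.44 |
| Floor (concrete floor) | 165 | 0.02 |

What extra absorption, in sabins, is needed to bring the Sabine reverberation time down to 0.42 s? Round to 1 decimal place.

328.6 sabins

Summing Sᵢαᵢ: 112.200 + 251.680 + 3.300 → A₁ = 367.180 sabins.
V = 1815 m³. Required absorption A₂ = 0.161 × 1815 / 0.42 = 695.750 sabins.
ΔA = A₂ − A₁ = 695.750 − 367.180 = 328.6 sabins.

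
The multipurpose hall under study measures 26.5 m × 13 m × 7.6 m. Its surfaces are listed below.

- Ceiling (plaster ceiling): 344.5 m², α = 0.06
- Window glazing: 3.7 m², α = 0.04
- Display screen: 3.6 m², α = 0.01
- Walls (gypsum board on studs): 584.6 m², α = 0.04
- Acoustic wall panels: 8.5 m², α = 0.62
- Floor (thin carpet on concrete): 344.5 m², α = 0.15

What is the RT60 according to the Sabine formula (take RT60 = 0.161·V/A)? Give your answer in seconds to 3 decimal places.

Equivalent absorption area: A = 344.5*0.06 + 3.7*0.04 + 3.6*0.01 + 584.6*0.04 + 8.5*0.62 + 344.5*0.15 = 101.183 m².
Room volume: 2618.2 m³.
RT60 = 0.161 · V / A = 0.161 × 2618.2 / 101.183 = 4.166 s.

4.166 s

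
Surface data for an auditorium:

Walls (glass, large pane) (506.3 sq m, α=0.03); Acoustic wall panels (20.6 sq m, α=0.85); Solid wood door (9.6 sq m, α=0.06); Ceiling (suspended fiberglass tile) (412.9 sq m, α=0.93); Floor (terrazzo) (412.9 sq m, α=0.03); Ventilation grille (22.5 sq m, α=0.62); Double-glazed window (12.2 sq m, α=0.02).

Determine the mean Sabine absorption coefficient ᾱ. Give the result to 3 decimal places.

0.318

S = Σ Sᵢ = 506.3 + 20.6 + 9.6 + 412.9 + 412.9 + 22.5 + 12.2 = 1397.0 sq m.
A = 506.3·0.03 + 20.6·0.85 + 9.6·0.06 + 412.9·0.93 + 412.9·0.03 + 22.5·0.62 + 12.2·0.02 = 443.853 sabins.
ᾱ = 443.853 / 1397.0 = 0.318.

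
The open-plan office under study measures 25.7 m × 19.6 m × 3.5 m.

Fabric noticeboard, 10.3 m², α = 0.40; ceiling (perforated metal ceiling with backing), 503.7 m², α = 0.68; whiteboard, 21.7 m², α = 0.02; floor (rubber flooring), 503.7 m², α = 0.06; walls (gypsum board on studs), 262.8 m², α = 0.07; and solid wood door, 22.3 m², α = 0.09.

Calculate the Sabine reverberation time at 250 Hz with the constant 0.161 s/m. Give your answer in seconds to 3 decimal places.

0.714 s

Total absorption A = 10.3×0.40 + 503.7×0.68 + 21.7×0.02 + 503.7×0.06 + 262.8×0.07 + 22.3×0.09
  = 4.120 + 342.516 + 0.434 + 30.222 + 18.396 + 2.007 = 397.695 m² sabins.
Room volume: 1763.02 m³.
RT60 = 0.161 · V / A = 0.161 × 1763.02 / 397.695 = 0.714 s.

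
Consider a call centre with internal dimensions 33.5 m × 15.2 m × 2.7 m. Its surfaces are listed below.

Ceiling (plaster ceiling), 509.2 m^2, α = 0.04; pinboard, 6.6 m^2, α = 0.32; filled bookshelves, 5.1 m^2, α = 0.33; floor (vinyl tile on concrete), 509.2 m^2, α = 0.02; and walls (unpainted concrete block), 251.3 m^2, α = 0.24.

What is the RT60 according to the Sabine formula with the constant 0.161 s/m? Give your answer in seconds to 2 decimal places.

2.34 seconds

Summing Sᵢαᵢ: 20.368 + 2.112 + 1.683 + 10.184 + 60.312 → A = 94.659 sabins.
Volume V = 33.5 × 15.2 × 2.7 = 1374.84 m³.
Sabine: RT60 = 0.161 × 1374.84 / 94.659 = 2.34 s.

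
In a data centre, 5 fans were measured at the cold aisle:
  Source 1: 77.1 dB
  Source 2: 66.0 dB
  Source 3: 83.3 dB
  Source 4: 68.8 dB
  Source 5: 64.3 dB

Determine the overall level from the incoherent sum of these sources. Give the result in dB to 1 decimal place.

84.5 dB

Converting to relative power and adding: 10^(77.1/10) + 10^(66.0/10) + 10^(83.3/10) + 10^(68.8/10) + 10^(64.3/10) = 2.793e+08.
Combined level = 10 log₁₀(2.793e+08) = 84.5 dB.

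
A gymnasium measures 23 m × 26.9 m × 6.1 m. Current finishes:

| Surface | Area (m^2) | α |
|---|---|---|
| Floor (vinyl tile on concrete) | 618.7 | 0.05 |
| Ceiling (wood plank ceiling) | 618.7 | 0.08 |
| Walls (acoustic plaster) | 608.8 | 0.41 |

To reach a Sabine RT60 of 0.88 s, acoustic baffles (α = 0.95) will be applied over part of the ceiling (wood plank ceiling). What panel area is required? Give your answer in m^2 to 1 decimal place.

414.3

Total absorption A₁ = 618.7×0.05 + 618.7×0.08 + 608.8×0.41
  = 30.935 + 49.496 + 249.608 = 330.039 m^2 sabins.
V = 3774.07 m³. Target absorption A₂ = 0.161 × 3774.07 / 0.88 = 690.483 sabins.
Absorption to add: 690.483 − 330.039 = 360.444 sabins.
Each m^2 of panel replacing the ceiling (wood plank ceiling) adds (0.95 − 0.08) = 0.87 sabins.
Area = ΔA/Δα = 360.444/0.87 = 414.3 m^2.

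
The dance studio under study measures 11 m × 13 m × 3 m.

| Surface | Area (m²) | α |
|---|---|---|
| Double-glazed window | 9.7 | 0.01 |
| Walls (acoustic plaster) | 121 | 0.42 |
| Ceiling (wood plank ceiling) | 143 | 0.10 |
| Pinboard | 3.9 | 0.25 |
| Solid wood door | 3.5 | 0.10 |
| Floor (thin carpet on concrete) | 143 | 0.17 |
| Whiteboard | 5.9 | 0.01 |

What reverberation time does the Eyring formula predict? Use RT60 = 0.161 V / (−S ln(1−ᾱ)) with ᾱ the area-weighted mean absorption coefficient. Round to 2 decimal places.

S = Σ Sᵢ = 430.0 m².
Absorption A = 9.7×0.01 + 121×0.42 + 143×0.10 + 3.9×0.25 + 3.5×0.10 + 143×0.17 + 5.9×0.01 = 90.911 sabins.
ᾱ = 90.911 / 430.0 = 0.2114.
−S·ln(1−ᾱ) = −430.0 × ln(1 − 0.2114) = 102.123.
V = 11 × 13 × 3 = 429 m³.
RT60 = 0.161 × 429 / 102.123 = 0.68 s.

0.68 sec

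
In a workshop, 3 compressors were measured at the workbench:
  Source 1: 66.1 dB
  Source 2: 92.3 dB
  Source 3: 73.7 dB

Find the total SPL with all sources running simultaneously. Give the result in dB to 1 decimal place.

92.4 dB

Sum in the linear (power) domain: Σ 10^(Lᵢ/10) = 10^(66.1/10) + 10^(92.3/10) + 10^(73.7/10) = 1.726e+09.
L_total = 10·log₁₀(1.726e+09) = 92.4 dB.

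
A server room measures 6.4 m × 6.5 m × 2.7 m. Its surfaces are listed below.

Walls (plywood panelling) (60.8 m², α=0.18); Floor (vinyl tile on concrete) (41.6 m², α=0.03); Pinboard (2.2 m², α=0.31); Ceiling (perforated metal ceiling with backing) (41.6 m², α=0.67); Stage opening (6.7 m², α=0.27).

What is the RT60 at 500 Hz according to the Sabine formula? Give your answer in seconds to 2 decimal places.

Equivalent absorption area: A = 60.8·0.18 + 41.6·0.03 + 2.2·0.31 + 41.6·0.67 + 6.7·0.27 = 42.555 m².
Room volume: 112.32 m³.
T = 0.161 V/A = 0.161·112.32/42.555 = 0.42 s.

0.42 sec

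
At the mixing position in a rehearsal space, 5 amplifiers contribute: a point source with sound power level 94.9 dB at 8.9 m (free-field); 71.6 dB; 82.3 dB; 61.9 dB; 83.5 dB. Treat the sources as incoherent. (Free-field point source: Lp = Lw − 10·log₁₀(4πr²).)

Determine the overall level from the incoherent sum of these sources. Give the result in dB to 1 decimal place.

86.2 dB

Source at 8.9 m: Lp = 94.9 − 10·log₁₀(4π·8.9²) = 94.9 − 10·log₁₀(995.382) = 64.9 dB.
Sum in the linear (power) domain: Σ 10^(Lᵢ/10) = 10^(64.9/10) + 10^(71.6/10) + 10^(82.3/10) + 10^(61.9/10) + 10^(83.5/10) = 4.128e+08.
Combined level = 10 log₁₀(4.128e+08) = 86.2 dB.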